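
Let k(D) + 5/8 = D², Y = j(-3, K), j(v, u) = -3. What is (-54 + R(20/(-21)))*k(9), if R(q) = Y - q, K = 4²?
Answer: -756811/168 ≈ -4504.8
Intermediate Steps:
K = 16
Y = -3
R(q) = -3 - q
k(D) = -5/8 + D²
(-54 + R(20/(-21)))*k(9) = (-54 + (-3 - 20/(-21)))*(-5/8 + 9²) = (-54 + (-3 - 20*(-1)/21))*(-5/8 + 81) = (-54 + (-3 - 1*(-20/21)))*(643/8) = (-54 + (-3 + 20/21))*(643/8) = (-54 - 43/21)*(643/8) = -1177/21*643/8 = -756811/168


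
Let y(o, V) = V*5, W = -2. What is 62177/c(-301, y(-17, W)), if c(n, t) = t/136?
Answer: -4228036/5 ≈ -8.4561e+5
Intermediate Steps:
y(o, V) = 5*V
c(n, t) = t/136 (c(n, t) = t*(1/136) = t/136)
62177/c(-301, y(-17, W)) = 62177/(((5*(-2))/136)) = 62177/(((1/136)*(-10))) = 62177/(-5/68) = 62177*(-68/5) = -4228036/5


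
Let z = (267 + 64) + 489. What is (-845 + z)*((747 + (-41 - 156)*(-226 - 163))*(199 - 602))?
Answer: 779603500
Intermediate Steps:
z = 820 (z = 331 + 489 = 820)
(-845 + z)*((747 + (-41 - 156)*(-226 - 163))*(199 - 602)) = (-845 + 820)*((747 + (-41 - 156)*(-226 - 163))*(199 - 602)) = -25*(747 - 197*(-389))*(-403) = -25*(747 + 76633)*(-403) = -1934500*(-403) = -25*(-31184140) = 779603500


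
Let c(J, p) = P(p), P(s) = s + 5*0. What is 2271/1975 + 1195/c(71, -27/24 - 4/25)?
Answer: -471441353/507575 ≈ -928.81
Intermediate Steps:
P(s) = s (P(s) = s + 0 = s)
c(J, p) = p
2271/1975 + 1195/c(71, -27/24 - 4/25) = 2271/1975 + 1195/(-27/24 - 4/25) = 2271*(1/1975) + 1195/(-27*1/24 - 4*1/25) = 2271/1975 + 1195/(-9/8 - 4/25) = 2271/1975 + 1195/(-257/200) = 2271/1975 + 1195*(-200/257) = 2271/1975 - 239000/257 = -471441353/507575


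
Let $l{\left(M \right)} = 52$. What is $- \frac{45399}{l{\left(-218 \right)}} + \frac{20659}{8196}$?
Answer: $- \frac{23188496}{26637} \approx -870.54$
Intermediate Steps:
$- \frac{45399}{l{\left(-218 \right)}} + \frac{20659}{8196} = - \frac{45399}{52} + \frac{20659}{8196} = - \frac{23188496}{26637}$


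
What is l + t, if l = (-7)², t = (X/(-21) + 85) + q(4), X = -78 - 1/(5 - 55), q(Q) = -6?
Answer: 19757/150 ≈ 131.71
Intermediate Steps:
X = -3899/50 (X = -78 - 1/(-50) = -78 - 1*(-1/50) = -78 + 1/50 = -3899/50 ≈ -77.980)
t = 12407/150 (t = (-3899/50/(-21) + 85) - 6 = (-3899/50*(-1/21) + 85) - 6 = (557/150 + 85) - 6 = 13307/150 - 6 = 12407/150 ≈ 82.713)
l = 49
l + t = 49 + 12407/150 = 19757/150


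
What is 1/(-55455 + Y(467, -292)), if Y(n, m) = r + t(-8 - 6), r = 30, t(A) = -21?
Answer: -1/55446 ≈ -1.8036e-5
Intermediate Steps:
Y(n, m) = 9 (Y(n, m) = 30 - 21 = 9)
1/(-55455 + Y(467, -292)) = 1/(-55455 + 9) = 1/(-55446) = -1/55446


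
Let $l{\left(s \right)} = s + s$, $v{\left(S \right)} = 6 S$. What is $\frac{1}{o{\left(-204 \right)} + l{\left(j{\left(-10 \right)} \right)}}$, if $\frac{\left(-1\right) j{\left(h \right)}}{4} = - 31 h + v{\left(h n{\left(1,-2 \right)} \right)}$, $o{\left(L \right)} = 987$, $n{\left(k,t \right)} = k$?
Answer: $- \frac{1}{1013} \approx -0.00098717$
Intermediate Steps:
$j{\left(h \right)} = 100 h$ ($j{\left(h \right)} = - 4 \left(- 31 h + 6 h 1\right) = - 4 \left(- 31 h + 6 h\right) = - 4 \left(- 25 h\right) = 100 h$)
$l{\left(s \right)} = 2 s$
$\frac{1}{o{\left(-204 \right)} + l{\left(j{\left(-10 \right)} \right)}} = \frac{1}{987 + 2 \cdot 100 \left(-10\right)} = \frac{1}{987 + 2 \left(-1000\right)} = \frac{1}{987 - 2000} = \frac{1}{-1013} = - \frac{1}{1013}$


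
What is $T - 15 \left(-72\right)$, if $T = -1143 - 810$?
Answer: $-873$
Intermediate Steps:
$T = -1953$
$T - 15 \left(-72\right) = -1953 - 15 \left(-72\right) = -1953 - -1080 = -1953 + 1080 = -873$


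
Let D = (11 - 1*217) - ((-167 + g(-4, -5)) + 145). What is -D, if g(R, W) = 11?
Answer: 195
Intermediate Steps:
D = -195 (D = (11 - 1*217) - ((-167 + 11) + 145) = (11 - 217) - (-156 + 145) = -206 - 1*(-11) = -206 + 11 = -195)
-D = -1*(-195) = 195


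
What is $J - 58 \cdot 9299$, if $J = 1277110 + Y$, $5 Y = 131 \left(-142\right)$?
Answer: $\frac{3670238}{5} \approx 7.3405 \cdot 10^{5}$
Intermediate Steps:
$Y = - \frac{18602}{5}$ ($Y = \frac{131 \left(-142\right)}{5} = \frac{1}{5} \left(-18602\right) = - \frac{18602}{5} \approx -3720.4$)
$J = \frac{6366948}{5}$ ($J = 1277110 - \frac{18602}{5} = \frac{6366948}{5} \approx 1.2734 \cdot 10^{6}$)
$J - 58 \cdot 9299 = \frac{6366948}{5} - 58 \cdot 9299 = \frac{6366948}{5} - 539342 = \frac{3670238}{5}$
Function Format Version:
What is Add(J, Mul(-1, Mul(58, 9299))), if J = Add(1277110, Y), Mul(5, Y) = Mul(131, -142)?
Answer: Rational(3670238, 5) ≈ 7.3405e+5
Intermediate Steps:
Y = Rational(-18602, 5) (Y = Mul(Rational(1, 5), Mul(131, -142)) = Mul(Rational(1, 5), -18602) = Rational(-18602, 5) ≈ -3720.4)
J = Rational(6366948, 5) (J = Add(1277110, Rational(-18602, 5)) = Rational(6366948, 5) ≈ 1.2734e+6)
Add(J, Mul(-1, Mul(58, 9299))) = Add(Rational(6366948, 5), Mul(-1, Mul(58, 9299))) = Add(Rational(6366948, 5), Mul(-1, 539342)) = Add(Rational(6366948, 5), -539342) = Rational(3670238, 5)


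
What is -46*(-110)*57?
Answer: 288420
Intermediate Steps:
-46*(-110)*57 = 5060*57 = 288420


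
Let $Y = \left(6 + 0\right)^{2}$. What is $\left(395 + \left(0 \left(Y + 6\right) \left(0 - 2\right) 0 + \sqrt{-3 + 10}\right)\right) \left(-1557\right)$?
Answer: $-615015 - 1557 \sqrt{7} \approx -6.1913 \cdot 10^{5}$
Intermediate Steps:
$Y = 36$ ($Y = 6^{2} = 36$)
$\left(395 + \left(0 \left(Y + 6\right) \left(0 - 2\right) 0 + \sqrt{-3 + 10}\right)\right) \left(-1557\right) = \left(395 + \left(0 \left(36 + 6\right) \left(0 - 2\right) 0 + \sqrt{-3 + 10}\right)\right) \left(-1557\right) = \left(395 + \left(0 \cdot 42 \left(\left(-2\right) 0\right) + \sqrt{7}\right)\right) \left(-1557\right) = \left(395 + \left(0 \cdot 0 + \sqrt{7}\right)\right) \left(-1557\right) = \left(395 + \left(0 + \sqrt{7}\right)\right) \left(-1557\right) = \left(395 + \sqrt{7}\right) \left(-1557\right) = -615015 - 1557 \sqrt{7}$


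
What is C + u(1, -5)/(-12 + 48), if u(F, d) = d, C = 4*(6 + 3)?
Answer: 1291/36 ≈ 35.861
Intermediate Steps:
C = 36 (C = 4*9 = 36)
C + u(1, -5)/(-12 + 48) = 36 - 5/(-12 + 48) = 36 - 5/36 = 1291/36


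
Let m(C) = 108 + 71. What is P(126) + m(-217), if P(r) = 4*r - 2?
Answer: 681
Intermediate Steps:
m(C) = 179
P(r) = -2 + 4*r
P(126) + m(-217) = (-2 + 4*126) + 179 = (-2 + 504) + 179 = 502 + 179 = 681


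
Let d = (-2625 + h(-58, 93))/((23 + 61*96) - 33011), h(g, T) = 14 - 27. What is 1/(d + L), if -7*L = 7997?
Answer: -13566/15496867 ≈ -0.00087540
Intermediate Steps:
h(g, T) = -13
d = 1319/13566 (d = (-2625 - 13)/((23 + 61*96) - 33011) = -2638/((23 + 5856) - 33011) = -2638/(5879 - 33011) = -2638/(-27132) = -2638*(-1/27132) = 1319/13566 ≈ 0.097228)
L = -7997/7 (L = -⅐*7997 = -7997/7 ≈ -1142.4)
1/(d + L) = 1/(1319/13566 - 7997/7) = 1/(-15496867/13566) = -13566/15496867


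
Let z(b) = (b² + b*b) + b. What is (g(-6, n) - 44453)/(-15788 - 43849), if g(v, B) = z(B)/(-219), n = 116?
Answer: 9762235/13060503 ≈ 0.74746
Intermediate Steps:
z(b) = b + 2*b² (z(b) = (b² + b²) + b = 2*b² + b = b + 2*b²)
g(v, B) = -B*(1 + 2*B)/219 (g(v, B) = (B*(1 + 2*B))/(-219) = (B*(1 + 2*B))*(-1/219) = -B*(1 + 2*B)/219)
(g(-6, n) - 44453)/(-15788 - 43849) = (-1/219*116*(1 + 2*116) - 44453)/(-15788 - 43849) = (-1/219*116*(1 + 232) - 44453)/(-59637) = (-1/219*116*233 - 44453)*(-1/59637) = (-27028/219 - 44453)*(-1/59637) = -9762235/219*(-1/59637) = 9762235/13060503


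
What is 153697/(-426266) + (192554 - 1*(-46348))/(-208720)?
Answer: -33478859443/22242559880 ≈ -1.5052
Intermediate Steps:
153697/(-426266) + (192554 - 1*(-46348))/(-208720) = 153697*(-1/426266) + (192554 + 46348)*(-1/208720) = -153697/426266 + 238902*(-1/208720) = -153697/426266 - 119451/104360 = -33478859443/22242559880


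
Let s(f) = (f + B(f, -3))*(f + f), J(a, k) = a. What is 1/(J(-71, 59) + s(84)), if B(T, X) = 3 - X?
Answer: 1/15049 ≈ 6.6450e-5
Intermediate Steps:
s(f) = 2*f*(6 + f) (s(f) = (f + (3 - 1*(-3)))*(f + f) = (f + (3 + 3))*(2*f) = (f + 6)*(2*f) = (6 + f)*(2*f) = 2*f*(6 + f))
1/(J(-71, 59) + s(84)) = 1/(-71 + 2*84*(6 + 84)) = 1/(-71 + 2*84*90) = 1/(-71 + 15120) = 1/15049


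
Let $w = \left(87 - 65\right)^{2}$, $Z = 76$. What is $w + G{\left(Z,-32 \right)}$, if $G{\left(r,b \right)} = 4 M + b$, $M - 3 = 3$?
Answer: $476$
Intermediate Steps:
$M = 6$ ($M = 3 + 3 = 6$)
$G{\left(r,b \right)} = 24 + b$ ($G{\left(r,b \right)} = 4 \cdot 6 + b = 24 + b$)
$w = 484$ ($w = \left(87 - 65\right)^{2} = 22^{2} = 484$)
$w + G{\left(Z,-32 \right)} = 484 + \left(24 - 32\right) = 484 - 8 = 476$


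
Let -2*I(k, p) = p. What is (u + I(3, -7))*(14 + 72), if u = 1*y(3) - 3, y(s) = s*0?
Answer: 43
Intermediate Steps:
I(k, p) = -p/2
y(s) = 0
u = -3 (u = 1*0 - 3 = 0 - 3 = -3)
(u + I(3, -7))*(14 + 72) = (-3 - ½*(-7))*(14 + 72) = (-3 + 7/2)*86 = (½)*86 = 43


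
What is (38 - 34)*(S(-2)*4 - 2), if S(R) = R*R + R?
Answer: 24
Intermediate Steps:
S(R) = R + R² (S(R) = R² + R = R + R²)
(38 - 34)*(S(-2)*4 - 2) = (38 - 34)*(-2*(1 - 2)*4 - 2) = 4*(-2*(-1)*4 - 2) = 4*(2*4 - 2) = 4*(8 - 2) = 4*6 = 24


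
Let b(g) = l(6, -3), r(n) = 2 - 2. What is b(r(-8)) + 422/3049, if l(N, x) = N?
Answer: 18716/3049 ≈ 6.1384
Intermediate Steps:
r(n) = 0
b(g) = 6
b(r(-8)) + 422/3049 = 6 + 422/3049 = 18716/3049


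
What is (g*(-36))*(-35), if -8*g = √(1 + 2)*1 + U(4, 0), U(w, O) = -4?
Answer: 630 - 315*√3/2 ≈ 357.20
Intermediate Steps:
g = ½ - √3/8 (g = -(√(1 + 2)*1 - 4)/8 = -(√3*1 - 4)/8 = -(√3 - 4)/8 = -(-4 + √3)/8 = ½ - √3/8 ≈ 0.28349)
(g*(-36))*(-35) = ((½ - √3/8)*(-36))*(-35) = (-18 + 9*√3/2)*(-35) = 630 - 315*√3/2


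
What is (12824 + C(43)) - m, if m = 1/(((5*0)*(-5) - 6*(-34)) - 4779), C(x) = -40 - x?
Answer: 58290076/4575 ≈ 12741.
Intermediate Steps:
m = -1/4575 (m = 1/((0*(-5) + 204) - 4779) = 1/((0 + 204) - 4779) = 1/(204 - 4779) = 1/(-4575) = -1/4575 ≈ -0.00021858)
(12824 + C(43)) - m = (12824 + (-40 - 1*43)) - 1*(-1/4575) = (12824 + (-40 - 43)) + 1/4575 = (12824 - 83) + 1/4575 = 12741 + 1/4575 = 58290076/4575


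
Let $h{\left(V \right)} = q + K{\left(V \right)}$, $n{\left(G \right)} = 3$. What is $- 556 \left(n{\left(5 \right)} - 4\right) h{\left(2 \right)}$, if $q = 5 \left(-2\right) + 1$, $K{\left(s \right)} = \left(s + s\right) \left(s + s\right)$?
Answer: $3892$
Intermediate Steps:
$K{\left(s \right)} = 4 s^{2}$ ($K{\left(s \right)} = 2 s 2 s = 4 s^{2}$)
$q = -9$ ($q = -10 + 1 = -9$)
$h{\left(V \right)} = -9 + 4 V^{2}$
$- 556 \left(n{\left(5 \right)} - 4\right) h{\left(2 \right)} = - 556 \left(3 - 4\right) \left(-9 + 4 \cdot 2^{2}\right) = - 556 \left(- (-9 + 4 \cdot 4)\right) = - 556 \left(- (-9 + 16)\right) = - 556 \left(\left(-1\right) 7\right) = \left(-556\right) \left(-7\right) = 3892$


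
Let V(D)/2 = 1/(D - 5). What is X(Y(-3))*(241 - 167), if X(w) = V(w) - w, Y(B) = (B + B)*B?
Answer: -17168/13 ≈ -1320.6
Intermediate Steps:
Y(B) = 2*B**2 (Y(B) = (2*B)*B = 2*B**2)
V(D) = 2/(-5 + D) (V(D) = 2/(D - 5) = 2/(-5 + D))
X(w) = -w + 2/(-5 + w) (X(w) = 2/(-5 + w) - w = -w + 2/(-5 + w))
X(Y(-3))*(241 - 167) = ((2 - 2*(-3)**2*(-5 + 2*(-3)**2))/(-5 + 2*(-3)**2))*(241 - 167) = ((2 - 2*9*(-5 + 2*9))/(-5 + 2*9))*74 = ((2 - 1*18*(-5 + 18))/(-5 + 18))*74 = ((2 - 1*18*13)/13)*74 = ((2 - 234)/13)*74 = ((1/13)*(-232))*74 = -232/13*74 = -17168/13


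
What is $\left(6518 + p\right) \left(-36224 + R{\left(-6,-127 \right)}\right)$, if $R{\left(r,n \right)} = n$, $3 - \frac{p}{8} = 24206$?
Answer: $6801490206$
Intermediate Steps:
$p = -193624$ ($p = 24 - 193648 = -193624$)
$\left(6518 + p\right) \left(-36224 + R{\left(-6,-127 \right)}\right) = \left(6518 - 193624\right) \left(-36224 - 127\right) = \left(-187106\right) \left(-36351\right) = 6801490206$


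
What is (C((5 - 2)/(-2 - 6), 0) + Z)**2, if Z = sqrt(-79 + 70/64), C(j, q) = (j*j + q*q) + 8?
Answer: -47663/4096 + 1563*I*sqrt(554)/256 ≈ -11.636 + 143.71*I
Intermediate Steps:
C(j, q) = 8 + j**2 + q**2 (C(j, q) = (j**2 + q**2) + 8 = 8 + j**2 + q**2)
Z = 3*I*sqrt(554)/8 (Z = sqrt(-79 + 70*(1/64)) = sqrt(-79 + 35/32) = sqrt(-2493/32) = 3*I*sqrt(554)/8 ≈ 8.8264*I)
(C((5 - 2)/(-2 - 6), 0) + Z)**2 = ((8 + ((5 - 2)/(-2 - 6))**2 + 0**2) + 3*I*sqrt(554)/8)**2 = ((8 + (3/(-8))**2 + 0) + 3*I*sqrt(554)/8)**2 = ((8 + (3*(-1/8))**2 + 0) + 3*I*sqrt(554)/8)**2 = ((8 + (-3/8)**2 + 0) + 3*I*sqrt(554)/8)**2 = ((8 + 9/64 + 0) + 3*I*sqrt(554)/8)**2 = (521/64 + 3*I*sqrt(554)/8)**2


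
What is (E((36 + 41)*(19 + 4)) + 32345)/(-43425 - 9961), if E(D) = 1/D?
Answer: -28641498/47273303 ≈ -0.60587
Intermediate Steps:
(E((36 + 41)*(19 + 4)) + 32345)/(-43425 - 9961) = (1/((36 + 41)*(19 + 4)) + 32345)/(-43425 - 9961) = (1/(77*23) + 32345)/(-53386) = (1/1771 + 32345)*(-1/53386) = (57282996/1771)*(-1/53386) = -28641498/47273303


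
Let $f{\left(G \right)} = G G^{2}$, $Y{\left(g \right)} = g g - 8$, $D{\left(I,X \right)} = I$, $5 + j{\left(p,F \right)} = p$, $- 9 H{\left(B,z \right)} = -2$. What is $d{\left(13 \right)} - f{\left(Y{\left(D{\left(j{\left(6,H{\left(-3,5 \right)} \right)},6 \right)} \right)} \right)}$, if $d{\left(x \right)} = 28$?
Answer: $371$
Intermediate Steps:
$H{\left(B,z \right)} = \frac{2}{9}$ ($H{\left(B,z \right)} = \left(- \frac{1}{9}\right) \left(-2\right) = \frac{2}{9}$)
$j{\left(p,F \right)} = -5 + p$
$Y{\left(g \right)} = -8 + g^{2}$ ($Y{\left(g \right)} = g^{2} - 8 = -8 + g^{2}$)
$f{\left(G \right)} = G^{3}$
$d{\left(13 \right)} - f{\left(Y{\left(D{\left(j{\left(6,H{\left(-3,5 \right)} \right)},6 \right)} \right)} \right)} = 28 - \left(-8 + \left(-5 + 6\right)^{2}\right)^{3} = 28 - \left(-8 + 1^{2}\right)^{3} = 28 - \left(-8 + 1\right)^{3} = 28 - \left(-7\right)^{3} = 28 - -343 = 28 + 343 = 371$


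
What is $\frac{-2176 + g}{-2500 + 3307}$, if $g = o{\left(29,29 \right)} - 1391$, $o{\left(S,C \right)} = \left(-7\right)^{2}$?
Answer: $- \frac{3518}{807} \approx -4.3594$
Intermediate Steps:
$o{\left(S,C \right)} = 49$
$g = -1342$ ($g = 49 - 1391 = -1342$)
$\frac{-2176 + g}{-2500 + 3307} = \frac{-2176 - 1342}{-2500 + 3307} = - \frac{3518}{807}$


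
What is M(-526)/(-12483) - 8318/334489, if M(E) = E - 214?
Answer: 143688266/4175426187 ≈ 0.034413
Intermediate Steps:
M(E) = -214 + E
M(-526)/(-12483) - 8318/334489 = (-214 - 526)/(-12483) - 8318/334489 = -740*(-1/12483) - 8318*1/334489 = 740/12483 - 8318/334489 = 143688266/4175426187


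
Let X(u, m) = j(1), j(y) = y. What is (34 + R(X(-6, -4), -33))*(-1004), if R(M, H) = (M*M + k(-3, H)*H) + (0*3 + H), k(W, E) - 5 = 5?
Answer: 329312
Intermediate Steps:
k(W, E) = 10 (k(W, E) = 5 + 5 = 10)
X(u, m) = 1
R(M, H) = M**2 + 11*H (R(M, H) = (M*M + 10*H) + (0*3 + H) = (M**2 + 10*H) + (0 + H) = (M**2 + 10*H) + H = M**2 + 11*H)
(34 + R(X(-6, -4), -33))*(-1004) = (34 + (1**2 + 11*(-33)))*(-1004) = (34 + (1 - 363))*(-1004) = (34 - 362)*(-1004) = -328*(-1004) = 329312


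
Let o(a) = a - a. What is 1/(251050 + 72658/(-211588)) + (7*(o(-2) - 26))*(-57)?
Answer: 275528744532548/26559547371 ≈ 10374.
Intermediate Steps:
o(a) = 0
1/(251050 + 72658/(-211588)) + (7*(o(-2) - 26))*(-57) = 1/(251050 + 72658/(-211588)) + (7*(0 - 26))*(-57) = 1/(251050 + 72658*(-1/211588)) + (7*(-26))*(-57) = 1/(251050 - 36329/105794) - 182*(-57) = 1/(26559547371/105794) + 10374 = 105794/26559547371 + 10374 = 275528744532548/26559547371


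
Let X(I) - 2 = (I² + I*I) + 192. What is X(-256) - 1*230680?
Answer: -99414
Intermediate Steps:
X(I) = 194 + 2*I² (X(I) = 2 + ((I² + I*I) + 192) = 2 + ((I² + I²) + 192) = 2 + (2*I² + 192) = 2 + (192 + 2*I²) = 194 + 2*I²)
X(-256) - 1*230680 = (194 + 2*(-256)²) - 1*230680 = (194 + 2*65536) - 230680 = (194 + 131072) - 230680 = 131266 - 230680 = -99414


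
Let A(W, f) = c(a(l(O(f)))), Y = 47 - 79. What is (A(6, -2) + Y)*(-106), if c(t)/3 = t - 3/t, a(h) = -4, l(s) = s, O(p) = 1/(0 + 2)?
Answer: 8851/2 ≈ 4425.5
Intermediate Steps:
O(p) = ½ (O(p) = 1/2 = ½)
c(t) = -9/t + 3*t (c(t) = 3*(t - 3/t) = -9/t + 3*t)
Y = -32
A(W, f) = -39/4 (A(W, f) = -9/(-4) + 3*(-4) = -9*(-¼) - 12 = 9/4 - 12 = -39/4)
(A(6, -2) + Y)*(-106) = (-39/4 - 32)*(-106) = -167/4*(-106) = 8851/2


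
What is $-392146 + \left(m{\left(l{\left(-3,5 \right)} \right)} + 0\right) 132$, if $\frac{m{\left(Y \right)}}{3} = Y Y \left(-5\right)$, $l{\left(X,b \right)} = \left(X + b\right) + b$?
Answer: $-489166$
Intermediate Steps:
$l{\left(X,b \right)} = X + 2 b$
$m{\left(Y \right)} = - 15 Y^{2}$ ($m{\left(Y \right)} = 3 Y Y \left(-5\right) = 3 Y^{2} \left(-5\right) = 3 \left(- 5 Y^{2}\right) = - 15 Y^{2}$)
$-392146 + \left(m{\left(l{\left(-3,5 \right)} \right)} + 0\right) 132 = -392146 + \left(- 15 \left(-3 + 2 \cdot 5\right)^{2} + 0\right) 132 = -392146 + \left(- 15 \left(-3 + 10\right)^{2} + 0\right) 132 = -392146 + \left(- 15 \cdot 7^{2} + 0\right) 132 = -392146 + \left(\left(-15\right) 49 + 0\right) 132 = -392146 + \left(-735 + 0\right) 132 = -392146 - 97020 = -489166$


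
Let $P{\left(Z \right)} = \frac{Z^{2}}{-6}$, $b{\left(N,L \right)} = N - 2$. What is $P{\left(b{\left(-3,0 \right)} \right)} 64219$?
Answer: $- \frac{1605475}{6} \approx -2.6758 \cdot 10^{5}$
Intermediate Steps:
$b{\left(N,L \right)} = -2 + N$ ($b{\left(N,L \right)} = N - 2 = -2 + N$)
$P{\left(Z \right)} = - \frac{Z^{2}}{6}$ ($P{\left(Z \right)} = Z^{2} \left(- \frac{1}{6}\right) = - \frac{Z^{2}}{6}$)
$P{\left(b{\left(-3,0 \right)} \right)} 64219 = - \frac{\left(-2 - 3\right)^{2}}{6} \cdot 64219 = - \frac{\left(-5\right)^{2}}{6} \cdot 64219 = \left(- \frac{1}{6}\right) 25 \cdot 64219 = \left(- \frac{25}{6}\right) 64219 = - \frac{1605475}{6}$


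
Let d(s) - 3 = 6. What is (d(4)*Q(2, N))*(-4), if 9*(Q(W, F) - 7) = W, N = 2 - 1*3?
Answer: -260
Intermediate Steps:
N = -1 (N = 2 - 3 = -1)
d(s) = 9 (d(s) = 3 + 6 = 9)
Q(W, F) = 7 + W/9
(d(4)*Q(2, N))*(-4) = (9*(7 + (1/9)*2))*(-4) = (9*(7 + 2/9))*(-4) = (9*(65/9))*(-4) = 65*(-4) = -260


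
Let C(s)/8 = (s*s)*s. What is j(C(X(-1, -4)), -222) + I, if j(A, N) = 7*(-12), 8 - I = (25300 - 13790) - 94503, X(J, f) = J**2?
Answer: 82917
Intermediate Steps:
C(s) = 8*s**3 (C(s) = 8*((s*s)*s) = 8*(s**2*s) = 8*s**3)
I = 83001 (I = 8 - ((25300 - 13790) - 94503) = 8 - (11510 - 94503) = 8 - 1*(-82993) = 8 + 82993 = 83001)
j(A, N) = -84
j(C(X(-1, -4)), -222) + I = -84 + 83001 = 82917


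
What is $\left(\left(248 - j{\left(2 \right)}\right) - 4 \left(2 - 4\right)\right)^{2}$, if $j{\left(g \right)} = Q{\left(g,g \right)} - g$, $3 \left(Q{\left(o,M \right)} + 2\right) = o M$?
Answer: $\frac{602176}{9} \approx 66909.0$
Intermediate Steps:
$Q{\left(o,M \right)} = -2 + \frac{M o}{3}$ ($Q{\left(o,M \right)} = -2 + \frac{o M}{3} = -2 + \frac{M o}{3}$)
$j{\left(g \right)} = -2 - g + \frac{g^{2}}{3}$ ($j{\left(g \right)} = \left(-2 + \frac{g g}{3}\right) - g = \left(-2 + \frac{g^{2}}{3}\right) - g = -2 - g + \frac{g^{2}}{3}$)
$\left(\left(248 - j{\left(2 \right)}\right) - 4 \left(2 - 4\right)\right)^{2} = \left(\left(248 - \left(-2 - 2 + \frac{2^{2}}{3}\right)\right) - 4 \left(2 - 4\right)\right)^{2} = \left(\left(248 - \left(-2 - 2 + \frac{1}{3} \cdot 4\right)\right) - -8\right)^{2} = \left(\left(248 - \left(-2 - 2 + \frac{4}{3}\right)\right) + 8\right)^{2} = \left(\left(248 - - \frac{8}{3}\right) + 8\right)^{2} = \left(\left(248 + \frac{8}{3}\right) + 8\right)^{2} = \left(\frac{752}{3} + 8\right)^{2} = \left(\frac{776}{3}\right)^{2} = \frac{602176}{9}$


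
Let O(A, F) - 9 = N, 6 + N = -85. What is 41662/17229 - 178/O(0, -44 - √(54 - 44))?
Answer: 3241523/706389 ≈ 4.5889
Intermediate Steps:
N = -91 (N = -6 - 85 = -91)
O(A, F) = -82 (O(A, F) = 9 - 91 = -82)
41662/17229 - 178/O(0, -44 - √(54 - 44)) = 41662/17229 - 178/(-82) = 41662*(1/17229) - 178*(-1/82) = 41662/17229 + 89/41 = 3241523/706389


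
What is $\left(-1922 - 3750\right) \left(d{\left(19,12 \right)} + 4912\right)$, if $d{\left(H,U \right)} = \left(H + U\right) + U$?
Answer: $-28104760$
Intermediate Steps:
$d{\left(H,U \right)} = H + 2 U$
$\left(-1922 - 3750\right) \left(d{\left(19,12 \right)} + 4912\right) = \left(-1922 - 3750\right) \left(\left(19 + 2 \cdot 12\right) + 4912\right) = - 5672 \left(\left(19 + 24\right) + 4912\right) = - 5672 \left(43 + 4912\right) = \left(-5672\right) 4955 = -28104760$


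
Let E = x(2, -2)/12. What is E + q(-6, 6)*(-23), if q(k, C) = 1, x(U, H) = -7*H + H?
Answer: -22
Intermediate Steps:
x(U, H) = -6*H
E = 1 (E = -6*(-2)/12 = 12*(1/12) = 1)
E + q(-6, 6)*(-23) = 1 + 1*(-23) = 1 - 23 = -22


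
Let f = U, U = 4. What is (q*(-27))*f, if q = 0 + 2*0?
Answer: 0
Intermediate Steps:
q = 0 (q = 0 + 0 = 0)
f = 4
(q*(-27))*f = (0*(-27))*4 = 0*4 = 0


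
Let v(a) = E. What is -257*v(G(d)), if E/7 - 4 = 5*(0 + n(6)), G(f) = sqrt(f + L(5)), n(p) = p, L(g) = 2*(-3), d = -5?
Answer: -61166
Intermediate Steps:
L(g) = -6
G(f) = sqrt(-6 + f) (G(f) = sqrt(f - 6) = sqrt(-6 + f))
E = 238 (E = 28 + 7*(5*(0 + 6)) = 28 + 7*(5*6) = 28 + 7*30 = 28 + 210 = 238)
v(a) = 238
-257*v(G(d)) = -257*238 = -61166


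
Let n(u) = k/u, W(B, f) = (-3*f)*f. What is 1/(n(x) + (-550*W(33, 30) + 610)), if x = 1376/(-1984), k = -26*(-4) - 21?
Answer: 43/63876084 ≈ 6.7318e-7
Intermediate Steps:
k = 83 (k = 104 - 21 = 83)
W(B, f) = -3*f²
x = -43/62 (x = 1376*(-1/1984) = -43/62 ≈ -0.69355)
n(u) = 83/u
1/(n(x) + (-550*W(33, 30) + 610)) = 1/(83/(-43/62) + (-(-1650)*30² + 610)) = 1/(83*(-62/43) + (-(-1650)*900 + 610)) = 1/(-5146/43 + (-550*(-2700) + 610)) = 1/(-5146/43 + (1485000 + 610)) = 1/(-5146/43 + 1485610) = 1/(63876084/43) = 43/63876084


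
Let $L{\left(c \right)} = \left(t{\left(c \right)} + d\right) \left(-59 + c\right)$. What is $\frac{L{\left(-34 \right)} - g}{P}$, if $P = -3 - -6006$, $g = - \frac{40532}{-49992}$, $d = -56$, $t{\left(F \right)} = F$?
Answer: $\frac{104598127}{75025494} \approx 1.3942$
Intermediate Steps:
$g = \frac{10133}{12498}$ ($g = \left(-40532\right) \left(- \frac{1}{49992}\right) = \frac{10133}{12498} \approx 0.81077$)
$L{\left(c \right)} = \left(-59 + c\right) \left(-56 + c\right)$ ($L{\left(c \right)} = \left(c - 56\right) \left(-59 + c\right) = \left(-56 + c\right) \left(-59 + c\right) = \left(-59 + c\right) \left(-56 + c\right)$)
$P = 6003$ ($P = -3 + 6006 = 6003$)
$\frac{L{\left(-34 \right)} - g}{P} = \frac{\left(3304 + \left(-34\right)^{2} - -3910\right) - \frac{10133}{12498}}{6003} = \left(\left(3304 + 1156 + 3910\right) - \frac{10133}{12498}\right) \frac{1}{6003} = \left(8370 - \frac{10133}{12498}\right) \frac{1}{6003} = \frac{104598127}{12498} \cdot \frac{1}{6003} = \frac{104598127}{75025494}$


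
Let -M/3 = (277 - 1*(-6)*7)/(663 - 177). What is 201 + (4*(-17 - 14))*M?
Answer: 36059/81 ≈ 445.17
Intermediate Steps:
M = -319/162 (M = -3*(277 - 1*(-6)*7)/(663 - 177) = -3*(277 + 6*7)/486 = -3*(277 + 42)/486 = -957/486 = -3*319/486 = -319/162 ≈ -1.9691)
201 + (4*(-17 - 14))*M = 201 + (4*(-17 - 14))*(-319/162) = 201 + (4*(-31))*(-319/162) = 201 - 124*(-319/162) = 201 + 19778/81 = 36059/81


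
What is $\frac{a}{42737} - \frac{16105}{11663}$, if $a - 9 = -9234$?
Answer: $- \frac{795870560}{498441631} \approx -1.5967$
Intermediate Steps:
$a = -9225$ ($a = 9 - 9234 = -9225$)
$\frac{a}{42737} - \frac{16105}{11663} = - \frac{9225}{42737} - \frac{16105}{11663} = - \frac{795870560}{498441631}$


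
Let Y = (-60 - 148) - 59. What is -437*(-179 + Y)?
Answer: 194902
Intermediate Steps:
Y = -267 (Y = -208 - 59 = -267)
-437*(-179 + Y) = -437*(-179 - 267) = -437*(-446) = 194902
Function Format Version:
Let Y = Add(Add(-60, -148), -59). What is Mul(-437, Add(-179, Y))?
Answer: 194902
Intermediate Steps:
Y = -267 (Y = Add(-208, -59) = -267)
Mul(-437, Add(-179, Y)) = Mul(-437, Add(-179, -267)) = Mul(-437, -446) = 194902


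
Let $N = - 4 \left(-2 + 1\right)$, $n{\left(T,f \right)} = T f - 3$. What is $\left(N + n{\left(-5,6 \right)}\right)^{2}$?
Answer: $841$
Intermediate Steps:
$n{\left(T,f \right)} = -3 + T f$
$N = 4$ ($N = \left(-4\right) \left(-1\right) = 4$)
$\left(N + n{\left(-5,6 \right)}\right)^{2} = \left(4 - 33\right)^{2} = \left(-29\right)^{2} = 841$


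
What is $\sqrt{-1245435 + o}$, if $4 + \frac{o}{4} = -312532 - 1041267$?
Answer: $i \sqrt{6660647} \approx 2580.8 i$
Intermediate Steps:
$o = -5415212$ ($o = -16 + 4 \left(-312532 - 1041267\right) = -16 + 4 \left(-1353799\right) = -16 - 5415196 = -5415212$)
$\sqrt{-1245435 + o} = \sqrt{-1245435 - 5415212} = \sqrt{-6660647} = i \sqrt{6660647}$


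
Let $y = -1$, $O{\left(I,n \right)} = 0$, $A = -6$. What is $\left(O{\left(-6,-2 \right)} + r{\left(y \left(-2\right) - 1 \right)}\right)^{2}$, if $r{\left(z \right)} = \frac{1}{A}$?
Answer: $\frac{1}{36} \approx 0.027778$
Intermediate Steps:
$r{\left(z \right)} = - \frac{1}{6}$ ($r{\left(z \right)} = \frac{1}{-6} = - \frac{1}{6}$)
$\left(O{\left(-6,-2 \right)} + r{\left(y \left(-2\right) - 1 \right)}\right)^{2} = \left(0 - \frac{1}{6}\right)^{2} = \left(- \frac{1}{6}\right)^{2} = \frac{1}{36}$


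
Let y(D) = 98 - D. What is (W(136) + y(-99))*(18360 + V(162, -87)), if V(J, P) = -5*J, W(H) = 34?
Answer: 4054050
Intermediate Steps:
(W(136) + y(-99))*(18360 + V(162, -87)) = (34 + (98 - 1*(-99)))*(18360 - 5*162) = (34 + (98 + 99))*(18360 - 810) = (34 + 197)*17550 = 231*17550 = 4054050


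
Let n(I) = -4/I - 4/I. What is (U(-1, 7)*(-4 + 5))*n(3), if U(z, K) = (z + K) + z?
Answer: -40/3 ≈ -13.333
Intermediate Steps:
n(I) = -8/I
U(z, K) = K + 2*z (U(z, K) = (K + z) + z = K + 2*z)
(U(-1, 7)*(-4 + 5))*n(3) = ((7 + 2*(-1))*(-4 + 5))*(-8/3) = ((7 - 2)*1)*(-8*1/3) = (5*1)*(-8/3) = 5*(-8/3) = -40/3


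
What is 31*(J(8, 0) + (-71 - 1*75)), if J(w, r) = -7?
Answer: -4743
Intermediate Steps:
31*(J(8, 0) + (-71 - 1*75)) = 31*(-7 + (-71 - 1*75)) = 31*(-7 + (-71 - 75)) = 31*(-7 - 146) = 31*(-153) = -4743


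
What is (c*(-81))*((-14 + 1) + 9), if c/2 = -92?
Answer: -59616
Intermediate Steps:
c = -184 (c = 2*(-92) = -184)
(c*(-81))*((-14 + 1) + 9) = (-184*(-81))*((-14 + 1) + 9) = 14904*(-13 + 9) = 14904*(-4) = -59616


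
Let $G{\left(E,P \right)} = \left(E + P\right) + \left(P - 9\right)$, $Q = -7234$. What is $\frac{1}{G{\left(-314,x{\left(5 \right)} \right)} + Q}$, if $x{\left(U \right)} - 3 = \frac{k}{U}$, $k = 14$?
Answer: $- \frac{5}{37727} \approx -0.00013253$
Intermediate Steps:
$x{\left(U \right)} = 3 + \frac{14}{U}$
$G{\left(E,P \right)} = -9 + E + 2 P$ ($G{\left(E,P \right)} = \left(E + P\right) + \left(P - 9\right) = \left(E + P\right) + \left(-9 + P\right) = -9 + E + 2 P$)
$\frac{1}{G{\left(-314,x{\left(5 \right)} \right)} + Q} = \frac{1}{\left(-9 - 314 + 2 \left(3 + \frac{14}{5}\right)\right) - 7234} = \frac{1}{\left(-9 - 314 + 2 \cdot \frac{29}{5}\right) - 7234} = \frac{1}{\left(-9 - 314 + \frac{58}{5}\right) - 7234} = \frac{1}{- \frac{1557}{5} - 7234} = \frac{1}{- \frac{37727}{5}} = - \frac{5}{37727}$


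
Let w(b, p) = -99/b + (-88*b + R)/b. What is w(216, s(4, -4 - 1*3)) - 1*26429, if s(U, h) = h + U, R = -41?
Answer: -1431953/54 ≈ -26518.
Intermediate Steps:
s(U, h) = U + h
w(b, p) = -99/b + (-41 - 88*b)/b (w(b, p) = -99/b + (-88*b - 41)/b = -99/b + (-41 - 88*b)/b)
w(216, s(4, -4 - 1*3)) - 1*26429 = (-88 - 140/216) - 1*26429 = (-88 - 140*1/216) - 26429 = (-88 - 35/54) - 26429 = -4787/54 - 26429 = -1431953/54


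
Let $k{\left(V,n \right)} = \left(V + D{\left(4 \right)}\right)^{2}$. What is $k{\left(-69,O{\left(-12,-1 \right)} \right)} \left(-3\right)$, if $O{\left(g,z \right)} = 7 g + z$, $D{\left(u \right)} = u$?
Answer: $-12675$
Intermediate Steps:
$O{\left(g,z \right)} = z + 7 g$
$k{\left(V,n \right)} = \left(4 + V\right)^{2}$ ($k{\left(V,n \right)} = \left(V + 4\right)^{2} = \left(4 + V\right)^{2}$)
$k{\left(-69,O{\left(-12,-1 \right)} \right)} \left(-3\right) = \left(4 - 69\right)^{2} \left(-3\right) = \left(-65\right)^{2} \left(-3\right) = 4225 \left(-3\right) = -12675$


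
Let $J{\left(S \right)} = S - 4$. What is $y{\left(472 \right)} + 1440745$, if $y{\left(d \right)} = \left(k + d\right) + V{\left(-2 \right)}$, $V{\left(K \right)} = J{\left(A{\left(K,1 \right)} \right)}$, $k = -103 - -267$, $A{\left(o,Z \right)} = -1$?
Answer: $1441376$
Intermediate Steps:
$J{\left(S \right)} = -4 + S$
$k = 164$ ($k = -103 + 267 = 164$)
$V{\left(K \right)} = -5$ ($V{\left(K \right)} = -4 - 1 = -5$)
$y{\left(d \right)} = 159 + d$ ($y{\left(d \right)} = \left(164 + d\right) - 5 = 159 + d$)
$y{\left(472 \right)} + 1440745 = \left(159 + 472\right) + 1440745 = 631 + 1440745 = 1441376$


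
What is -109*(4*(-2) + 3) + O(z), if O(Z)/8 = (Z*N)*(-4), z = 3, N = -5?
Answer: 1025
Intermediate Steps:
O(Z) = 160*Z (O(Z) = 8*((Z*(-5))*(-4)) = 8*(-5*Z*(-4)) = 8*(20*Z) = 160*Z)
-109*(4*(-2) + 3) + O(z) = -109*(4*(-2) + 3) + 160*3 = -109*(-8 + 3) + 480 = -109*(-5) + 480 = 545 + 480 = 1025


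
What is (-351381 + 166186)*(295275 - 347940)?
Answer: 9753294675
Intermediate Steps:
(-351381 + 166186)*(295275 - 347940) = -185195*(-52665) = 9753294675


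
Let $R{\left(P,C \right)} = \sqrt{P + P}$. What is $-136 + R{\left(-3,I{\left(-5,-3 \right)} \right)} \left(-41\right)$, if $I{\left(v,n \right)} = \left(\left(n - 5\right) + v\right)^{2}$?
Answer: $-136 - 41 i \sqrt{6} \approx -136.0 - 100.43 i$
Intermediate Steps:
$I{\left(v,n \right)} = \left(-5 + n + v\right)^{2}$ ($I{\left(v,n \right)} = \left(\left(-5 + n\right) + v\right)^{2} = \left(-5 + n + v\right)^{2}$)
$R{\left(P,C \right)} = \sqrt{2} \sqrt{P}$ ($R{\left(P,C \right)} = \sqrt{2 P} = \sqrt{2} \sqrt{P}$)
$-136 + R{\left(-3,I{\left(-5,-3 \right)} \right)} \left(-41\right) = -136 + \sqrt{2} \sqrt{-3} \left(-41\right) = -136 + \sqrt{2} i \sqrt{3} \left(-41\right) = -136 + i \sqrt{6} \left(-41\right) = -136 - 41 i \sqrt{6}$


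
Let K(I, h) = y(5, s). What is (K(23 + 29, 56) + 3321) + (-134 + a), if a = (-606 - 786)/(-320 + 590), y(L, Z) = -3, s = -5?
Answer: 143048/45 ≈ 3178.8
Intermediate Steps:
a = -232/45 (a = -1392/270 = -1392*1/270 = -232/45 ≈ -5.1556)
K(I, h) = -3
(K(23 + 29, 56) + 3321) + (-134 + a) = (-3 + 3321) + (-134 - 232/45) = 3318 - 6262/45 = 143048/45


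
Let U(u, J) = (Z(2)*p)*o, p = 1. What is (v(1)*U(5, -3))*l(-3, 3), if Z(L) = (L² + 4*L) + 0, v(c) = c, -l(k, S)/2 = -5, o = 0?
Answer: 0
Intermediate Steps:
l(k, S) = 10 (l(k, S) = -2*(-5) = 10)
Z(L) = L² + 4*L
U(u, J) = 0 (U(u, J) = ((2*(4 + 2))*1)*0 = ((2*6)*1)*0 = (12*1)*0 = 12*0 = 0)
(v(1)*U(5, -3))*l(-3, 3) = (1*0)*10 = 0*10 = 0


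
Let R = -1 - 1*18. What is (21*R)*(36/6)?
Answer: -2394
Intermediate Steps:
R = -19 (R = -1 - 18 = -19)
(21*R)*(36/6) = (21*(-19))*(36/6) = -14364/6 = -399*6 = -2394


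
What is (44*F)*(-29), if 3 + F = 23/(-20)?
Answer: 26477/5 ≈ 5295.4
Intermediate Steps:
F = -83/20 (F = -3 + 23/(-20) = -3 + 23*(-1/20) = -3 - 23/20 = -83/20 ≈ -4.1500)
(44*F)*(-29) = (44*(-83/20))*(-29) = -913/5*(-29) = 26477/5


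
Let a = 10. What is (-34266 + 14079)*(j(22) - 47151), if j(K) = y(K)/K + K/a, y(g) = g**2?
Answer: 4756743558/5 ≈ 9.5135e+8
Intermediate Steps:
j(K) = 11*K/10 (j(K) = K**2/K + K/10 = K + K*(1/10) = K + K/10 = 11*K/10)
(-34266 + 14079)*(j(22) - 47151) = (-34266 + 14079)*((11/10)*22 - 47151) = -20187*(121/5 - 47151) = -20187*(-235634/5) = 4756743558/5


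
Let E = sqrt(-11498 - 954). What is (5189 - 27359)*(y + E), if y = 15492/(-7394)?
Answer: 171728820/3697 - 44340*I*sqrt(3113) ≈ 46451.0 - 2.4739e+6*I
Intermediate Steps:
y = -7746/3697 (y = 15492*(-1/7394) = -7746/3697 ≈ -2.0952)
E = 2*I*sqrt(3113) (E = sqrt(-12452) = 2*I*sqrt(3113) ≈ 111.59*I)
(5189 - 27359)*(y + E) = (5189 - 27359)*(-7746/3697 + 2*I*sqrt(3113)) = -22170*(-7746/3697 + 2*I*sqrt(3113)) = 171728820/3697 - 44340*I*sqrt(3113)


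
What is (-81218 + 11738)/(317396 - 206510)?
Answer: -11580/18481 ≈ -0.62659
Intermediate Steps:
(-81218 + 11738)/(317396 - 206510) = -69480/110886 = -69480*1/110886 = -11580/18481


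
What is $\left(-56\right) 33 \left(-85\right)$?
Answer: $157080$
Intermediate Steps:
$\left(-56\right) 33 \left(-85\right) = \left(-1848\right) \left(-85\right) = 157080$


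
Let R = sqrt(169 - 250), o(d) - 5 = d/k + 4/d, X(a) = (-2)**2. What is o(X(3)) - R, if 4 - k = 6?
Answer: 4 - 9*I ≈ 4.0 - 9.0*I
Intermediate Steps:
k = -2 (k = 4 - 1*6 = 4 - 6 = -2)
X(a) = 4
o(d) = 5 + 4/d - d/2 (o(d) = 5 + (d/(-2) + 4/d) = 5 + (d*(-1/2) + 4/d) = 5 + (-d/2 + 4/d) = 5 + (4/d - d/2) = 5 + 4/d - d/2)
R = 9*I (R = sqrt(-81) = 9*I ≈ 9.0*I)
o(X(3)) - R = (5 + 4/4 - 1/2*4) - 9*I = (5 + 4*(1/4) - 2) - 9*I = (5 + 1 - 2) - 9*I = 4 - 9*I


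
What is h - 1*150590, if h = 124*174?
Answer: -129014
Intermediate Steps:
h = 21576
h - 1*150590 = 21576 - 1*150590 = 21576 - 150590 = -129014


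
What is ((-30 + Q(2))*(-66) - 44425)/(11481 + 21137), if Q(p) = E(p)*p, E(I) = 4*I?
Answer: -43501/32618 ≈ -1.3337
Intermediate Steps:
Q(p) = 4*p**2 (Q(p) = (4*p)*p = 4*p**2)
((-30 + Q(2))*(-66) - 44425)/(11481 + 21137) = ((-30 + 4*2**2)*(-66) - 44425)/(11481 + 21137) = ((-30 + 4*4)*(-66) - 44425)/32618 = ((-30 + 16)*(-66) - 44425)*(1/32618) = (-14*(-66) - 44425)*(1/32618) = (924 - 44425)*(1/32618) = -43501*1/32618 = -43501/32618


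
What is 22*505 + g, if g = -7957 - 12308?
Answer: -9155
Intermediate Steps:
g = -20265
22*505 + g = 22*505 - 20265 = 11110 - 20265 = -9155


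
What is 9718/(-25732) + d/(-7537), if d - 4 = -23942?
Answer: 271364025/96971042 ≈ 2.7984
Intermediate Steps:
d = -23938 (d = 4 - 23942 = -23938)
9718/(-25732) + d/(-7537) = 9718/(-25732) - 23938/(-7537) = 9718*(-1/25732) - 23938*(-1/7537) = -4859/12866 + 23938/7537 = 271364025/96971042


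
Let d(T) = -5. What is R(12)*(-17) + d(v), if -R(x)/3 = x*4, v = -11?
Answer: 2443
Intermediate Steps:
R(x) = -12*x (R(x) = -3*x*4 = -12*x)
R(12)*(-17) + d(v) = -12*12*(-17) - 5 = -144*(-17) - 5 = 2448 - 5 = 2443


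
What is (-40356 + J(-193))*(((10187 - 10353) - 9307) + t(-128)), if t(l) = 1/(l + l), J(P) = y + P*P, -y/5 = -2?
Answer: 7510500633/256 ≈ 2.9338e+7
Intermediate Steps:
y = 10 (y = -5*(-2) = 10)
J(P) = 10 + P**2 (J(P) = 10 + P*P = 10 + P**2)
t(l) = 1/(2*l)
(-40356 + J(-193))*(((10187 - 10353) - 9307) + t(-128)) = (-40356 + (10 + (-193)**2))*(((10187 - 10353) - 9307) + (1/2)/(-128)) = (-40356 + (10 + 37249))*((-166 - 9307) + (1/2)*(-1/128)) = (-40356 + 37259)*(-9473 - 1/256) = -3097*(-2425089/256) = 7510500633/256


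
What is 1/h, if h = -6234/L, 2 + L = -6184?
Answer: 1031/1039 ≈ 0.99230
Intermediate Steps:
L = -6186 (L = -2 - 6184 = -6186)
h = 1039/1031 (h = -6234/(-6186) = -6234*(-1/6186) = 1039/1031 ≈ 1.0078)
1/h = 1/(1039/1031) = 1031/1039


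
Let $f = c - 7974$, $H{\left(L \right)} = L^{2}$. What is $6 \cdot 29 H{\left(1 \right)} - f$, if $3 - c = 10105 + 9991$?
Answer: $28241$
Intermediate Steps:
$c = -20093$ ($c = 3 - \left(10105 + 9991\right) = 3 - 20096 = -20093$)
$f = -28067$ ($f = -20093 - 7974 = -28067$)
$6 \cdot 29 H{\left(1 \right)} - f = 6 \cdot 29 \cdot 1^{2} - -28067 = 174 \cdot 1 + 28067 = 174 + 28067 = 28241$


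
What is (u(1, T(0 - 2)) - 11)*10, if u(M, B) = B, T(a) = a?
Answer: -130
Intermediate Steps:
(u(1, T(0 - 2)) - 11)*10 = ((0 - 2) - 11)*10 = (-2 - 11)*10 = -13*10 = -130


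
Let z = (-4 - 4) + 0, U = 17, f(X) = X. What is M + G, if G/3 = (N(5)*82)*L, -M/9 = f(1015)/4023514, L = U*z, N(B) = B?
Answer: -673053431055/4023514 ≈ -1.6728e+5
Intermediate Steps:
z = -8 (z = -8 + 0 = -8)
L = -136 (L = 17*(-8) = -136)
M = -9135/4023514 ≈ -0.0022704
G = -167280 (G = 3*((5*82)*(-136)) = 3*(410*(-136)) = 3*(-55760) = -167280)
M + G = -9135/4023514 - 167280 = -673053431055/4023514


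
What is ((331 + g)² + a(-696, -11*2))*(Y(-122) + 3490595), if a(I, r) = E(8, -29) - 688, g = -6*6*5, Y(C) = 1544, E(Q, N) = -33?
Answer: 77106429120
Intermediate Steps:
g = -180 (g = -36*5 = -180)
a(I, r) = -721 (a(I, r) = -33 - 688 = -721)
((331 + g)² + a(-696, -11*2))*(Y(-122) + 3490595) = ((331 - 180)² - 721)*(1544 + 3490595) = (151² - 721)*3492139 = (22801 - 721)*3492139 = 22080*3492139 = 77106429120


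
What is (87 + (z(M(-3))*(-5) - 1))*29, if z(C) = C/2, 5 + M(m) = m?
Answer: 3074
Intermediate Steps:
M(m) = -5 + m
z(C) = C/2 (z(C) = C*(½) = C/2)
(87 + (z(M(-3))*(-5) - 1))*29 = (87 + (((-5 - 3)/2)*(-5) - 1))*29 = (87 + (((½)*(-8))*(-5) - 1))*29 = (87 + (-4*(-5) - 1))*29 = (87 + (20 - 1))*29 = (87 + 19)*29 = 106*29 = 3074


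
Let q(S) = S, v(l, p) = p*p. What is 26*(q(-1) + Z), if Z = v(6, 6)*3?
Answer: 2782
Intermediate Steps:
v(l, p) = p**2
Z = 108 (Z = 6**2*3 = 36*3 = 108)
26*(q(-1) + Z) = 26*(-1 + 108) = 26*107 = 2782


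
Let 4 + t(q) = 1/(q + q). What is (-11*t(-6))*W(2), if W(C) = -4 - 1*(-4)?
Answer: 0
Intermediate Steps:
t(q) = -4 + 1/(2*q) (t(q) = -4 + 1/(q + q) = -4 + 1/(2*q))
W(C) = 0 (W(C) = -4 + 4 = 0)
(-11*t(-6))*W(2) = -11*(-4 + (1/2)/(-6))*0 = -11*(-4 + (1/2)*(-1/6))*0 = -11*(-4 - 1/12)*0 = -11*(-49/12)*0 = (539/12)*0 = 0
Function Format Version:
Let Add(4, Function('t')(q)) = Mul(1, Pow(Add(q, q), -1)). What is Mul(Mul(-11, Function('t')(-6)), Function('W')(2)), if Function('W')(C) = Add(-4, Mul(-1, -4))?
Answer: 0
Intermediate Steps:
Function('t')(q) = Add(-4, Mul(Rational(1, 2), Pow(q, -1))) (Function('t')(q) = Add(-4, Mul(1, Pow(Add(q, q), -1))) = Add(-4, Mul(1, Pow(Mul(2, q), -1))) = Add(-4, Mul(1, Mul(Rational(1, 2), Pow(q, -1)))) = Add(-4, Mul(Rational(1, 2), Pow(q, -1))))
Function('W')(C) = 0 (Function('W')(C) = Add(-4, 4) = 0)
Mul(Mul(-11, Function('t')(-6)), Function('W')(2)) = Mul(Mul(-11, Add(-4, Mul(Rational(1, 2), Pow(-6, -1)))), 0) = Mul(Mul(-11, Add(-4, Mul(Rational(1, 2), Rational(-1, 6)))), 0) = Mul(Mul(-11, Add(-4, Rational(-1, 12))), 0) = Mul(Mul(-11, Rational(-49, 12)), 0) = Mul(Rational(539, 12), 0) = 0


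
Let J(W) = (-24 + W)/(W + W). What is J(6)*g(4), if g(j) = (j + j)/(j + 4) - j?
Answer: 9/2 ≈ 4.5000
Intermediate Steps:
g(j) = -j + 2*j/(4 + j) (g(j) = (2*j)/(4 + j) - j = 2*j/(4 + j) - j = -j + 2*j/(4 + j))
J(W) = (-24 + W)/(2*W) (J(W) = (-24 + W)/((2*W)) = (-24 + W)*(1/(2*W)) = (-24 + W)/(2*W))
J(6)*g(4) = ((½)*(-24 + 6)/6)*(-1*4*(2 + 4)/(4 + 4)) = ((½)*(⅙)*(-18))*(-1*4*6/8) = -(-3)*4*6/(2*8) = -3/2*(-3) = 9/2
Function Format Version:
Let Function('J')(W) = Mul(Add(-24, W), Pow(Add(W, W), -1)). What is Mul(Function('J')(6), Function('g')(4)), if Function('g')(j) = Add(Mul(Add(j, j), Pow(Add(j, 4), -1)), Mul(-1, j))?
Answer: Rational(9, 2) ≈ 4.5000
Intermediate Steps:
Function('g')(j) = Add(Mul(-1, j), Mul(2, j, Pow(Add(4, j), -1))) (Function('g')(j) = Add(Mul(Mul(2, j), Pow(Add(4, j), -1)), Mul(-1, j)) = Add(Mul(2, j, Pow(Add(4, j), -1)), Mul(-1, j)) = Add(Mul(-1, j), Mul(2, j, Pow(Add(4, j), -1))))
Function('J')(W) = Mul(Rational(1, 2), Pow(W, -1), Add(-24, W)) (Function('J')(W) = Mul(Add(-24, W), Pow(Mul(2, W), -1)) = Mul(Add(-24, W), Mul(Rational(1, 2), Pow(W, -1))) = Mul(Rational(1, 2), Pow(W, -1), Add(-24, W)))
Mul(Function('J')(6), Function('g')(4)) = Mul(Mul(Rational(1, 2), Pow(6, -1), Add(-24, 6)), Mul(-1, 4, Pow(Add(4, 4), -1), Add(2, 4))) = Mul(Mul(Rational(1, 2), Rational(1, 6), -18), Mul(-1, 4, Pow(8, -1), 6)) = Mul(Rational(-3, 2), Mul(-1, 4, Rational(1, 8), 6)) = Mul(Rational(-3, 2), -3) = Rational(9, 2)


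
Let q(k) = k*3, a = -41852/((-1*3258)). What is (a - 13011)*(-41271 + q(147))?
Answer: 288178044730/543 ≈ 5.3071e+8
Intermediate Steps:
a = 20926/1629 (a = -41852/(-3258) = -41852*(-1/3258) = 20926/1629 ≈ 12.846)
q(k) = 3*k
(a - 13011)*(-41271 + q(147)) = (20926/1629 - 13011)*(-41271 + 3*147) = -21173993*(-41271 + 441)/1629 = -21173993/1629*(-40830) = 288178044730/543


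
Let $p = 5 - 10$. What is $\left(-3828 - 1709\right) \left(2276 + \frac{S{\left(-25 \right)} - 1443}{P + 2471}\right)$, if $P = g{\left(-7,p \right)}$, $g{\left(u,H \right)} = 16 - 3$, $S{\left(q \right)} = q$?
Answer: $- \frac{7823941573}{621} \approx -1.2599 \cdot 10^{7}$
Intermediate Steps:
$p = -5$
$g{\left(u,H \right)} = 13$
$P = 13$
$\left(-3828 - 1709\right) \left(2276 + \frac{S{\left(-25 \right)} - 1443}{P + 2471}\right) = \left(-3828 - 1709\right) \left(2276 + \frac{-25 - 1443}{13 + 2471}\right) = - 5537 \left(2276 - \frac{1468}{2484}\right) = - 5537 \left(2276 - \frac{367}{621}\right) = \left(-5537\right) \frac{1413029}{621} = - \frac{7823941573}{621}$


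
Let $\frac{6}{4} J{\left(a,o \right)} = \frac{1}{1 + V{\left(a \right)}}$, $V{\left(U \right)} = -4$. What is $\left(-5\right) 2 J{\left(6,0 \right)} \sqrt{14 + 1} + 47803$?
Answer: $47803 + \frac{20 \sqrt{15}}{9} \approx 47812.0$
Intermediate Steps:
$J{\left(a,o \right)} = - \frac{2}{9}$ ($J{\left(a,o \right)} = \frac{2}{3 \left(1 - 4\right)} = \frac{2}{3 \left(-3\right)} = \frac{2}{3} \left(- \frac{1}{3}\right) = - \frac{2}{9}$)
$\left(-5\right) 2 J{\left(6,0 \right)} \sqrt{14 + 1} + 47803 = \left(-5\right) 2 \left(- \frac{2}{9}\right) \sqrt{14 + 1} + 47803 = \left(-10\right) \left(- \frac{2}{9}\right) \sqrt{15} + 47803 = \frac{20 \sqrt{15}}{9} + 47803 = 47803 + \frac{20 \sqrt{15}}{9}$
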